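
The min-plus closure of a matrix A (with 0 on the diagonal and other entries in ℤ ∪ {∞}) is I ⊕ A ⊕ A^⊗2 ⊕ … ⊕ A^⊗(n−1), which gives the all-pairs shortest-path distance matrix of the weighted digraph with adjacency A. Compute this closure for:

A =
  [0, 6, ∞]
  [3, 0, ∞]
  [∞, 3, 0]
Closure =
  [0, 6, ∞]
  [3, 0, ∞]
  [6, 3, 0]

This is the Floyd-Warshall all-pairs shortest-path computation. For each intermediate vertex k = 0, 1, …, 2, update dist[i][j] ← min(dist[i][j], dist[i][k] + dist[k][j]). The final matrix gives, for each (i, j), the minimum total weight of any directed path from i to j (possibly empty when i = j).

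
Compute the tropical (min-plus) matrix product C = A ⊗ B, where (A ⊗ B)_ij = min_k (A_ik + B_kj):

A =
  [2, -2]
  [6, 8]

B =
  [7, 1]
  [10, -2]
A ⊗ B =
  [8, -4]
  [13, 6]

Apply the min-plus product entry-by-entry:
  C[0][0] = min over k of (A[0][0] + B[0][0] = 2 + 7 = 9, A[0][1] + B[1][0] = -2 + 10 = 8) = 8 (attained at k = 1)
  C[0][1] = min over k of (A[0][0] + B[0][1] = 2 + 1 = 3, A[0][1] + B[1][1] = -2 + -2 = -4) = -4 (attained at k = 1)
  C[1][0] = min over k of (A[1][0] + B[0][0] = 6 + 7 = 13, A[1][1] + B[1][0] = 8 + 10 = 18) = 13 (attained at k = 0)
  C[1][1] = min over k of (A[1][0] + B[0][1] = 6 + 1 = 7, A[1][1] + B[1][1] = 8 + -2 = 6) = 6 (attained at k = 1)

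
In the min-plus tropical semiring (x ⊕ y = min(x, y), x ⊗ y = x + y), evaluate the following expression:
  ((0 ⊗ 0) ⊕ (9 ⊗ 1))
((0 ⊗ 0) ⊕ (9 ⊗ 1)) = 0

Expand innermost to outermost. Recall ⊕ takes the minimum of its arguments and ⊗ takes their sum. Working out the expression ((0 ⊗ 0) ⊕ (9 ⊗ 1)) gives 0.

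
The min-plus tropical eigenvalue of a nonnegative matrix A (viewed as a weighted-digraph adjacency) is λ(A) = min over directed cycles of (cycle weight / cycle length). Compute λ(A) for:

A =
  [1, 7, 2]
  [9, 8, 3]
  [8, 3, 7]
λ(A) = 1

Enumerate directed cycles and compute their means (weight / length). Sample:
  cycle 0 → 0: weight = 1, length = 1, mean = 1/1 ≈ 1.000
  cycle 1 → 1: weight = 8, length = 1, mean = 8/1 ≈ 8.000
  cycle 2 → 2: weight = 7, length = 1, mean = 7/1 ≈ 7.000
  cycle 0 → 1 → 0: weight = 16, length = 2, mean = 16/2 ≈ 8.000
  cycle 0 → 2 → 0: weight = 10, length = 2, mean = 10/2 ≈ 5.000
  cycle 1 → 0 → 1: weight = 16, length = 2, mean = 16/2 ≈ 8.000
Minimum mean = 1.000, attained e.g. along the cycle 0 → 0 with weight 1 and length 1. So λ(A) = 1/1 = 1.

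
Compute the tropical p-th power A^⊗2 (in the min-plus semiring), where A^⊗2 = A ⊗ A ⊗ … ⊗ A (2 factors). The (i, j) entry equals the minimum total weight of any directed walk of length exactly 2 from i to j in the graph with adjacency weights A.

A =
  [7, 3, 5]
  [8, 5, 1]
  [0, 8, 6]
A^⊗2 =
  [5, 8, 4]
  [1, 9, 6]
  [6, 3, 5]

Each entry (A^⊗2)_ij equals the minimum over all length-2 walks i = v_0 → v_1 → … → v_2 = j of Σ_t A[v_t][v_{t+1}]. For example, for (i, j) = (0, 2) we minimise over 3 possible intermediate vertex sequences; the minimum is 4, attained along the walk 0 → 1 → 2.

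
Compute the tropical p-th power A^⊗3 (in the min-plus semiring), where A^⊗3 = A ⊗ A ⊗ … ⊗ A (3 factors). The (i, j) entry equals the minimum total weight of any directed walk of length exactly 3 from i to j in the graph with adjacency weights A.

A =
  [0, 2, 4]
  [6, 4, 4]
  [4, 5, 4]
A^⊗3 =
  [0, 2, 4]
  [6, 8, 10]
  [4, 6, 8]

Each entry (A^⊗3)_ij equals the minimum over all length-3 walks i = v_0 → v_1 → … → v_3 = j of Σ_t A[v_t][v_{t+1}]. For example, for (i, j) = (0, 2) we minimise over 9 possible intermediate vertex sequences; the minimum is 4, attained along the walk 0 → 0 → 0 → 2.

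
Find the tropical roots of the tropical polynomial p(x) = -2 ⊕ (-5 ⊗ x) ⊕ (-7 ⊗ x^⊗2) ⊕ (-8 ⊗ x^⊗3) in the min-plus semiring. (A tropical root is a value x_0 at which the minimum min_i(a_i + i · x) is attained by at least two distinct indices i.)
Roots: {1, 2, 3}

Each tropical root is a break point of the lower envelope of the lines y = a_i + i · x (there are 4 lines, with slopes 0, 1, ..., 3). Only the lines that attain the minimum somewhere contribute to roots; other lines are dominated. Here the surviving (envelope) indices are i = 3, i = 2, i = 1, i = 0.
Intersections between consecutive envelope lines give the roots: for adjacent envelope indices i < j the intersection is x = (a_i − a_j) / (j − i). Reading off the sorted break points: {1, 2, 3}.
Verification: at each break x_0, at least two indices attain the minimum of min_i(a_i + i · x_0).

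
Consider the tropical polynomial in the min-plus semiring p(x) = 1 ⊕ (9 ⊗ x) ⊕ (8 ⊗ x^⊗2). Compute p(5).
p(5) = 1

A tropical monomial a ⊗ x^⊗i evaluates to a + i · x. Evaluating each term at x = 5:
  Term 0 contributes 1 + 0 · 5 = 1
  Term 1 contributes 9 + 1 · 5 = 14
  Term 2 contributes 8 + 2 · 5 = 18
p(5) = ⊕ of these = min[1, 14, 18] = 1.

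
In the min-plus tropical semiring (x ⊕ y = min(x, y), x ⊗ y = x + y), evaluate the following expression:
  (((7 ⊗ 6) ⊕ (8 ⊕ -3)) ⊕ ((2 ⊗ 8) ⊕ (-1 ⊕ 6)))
(((7 ⊗ 6) ⊕ (8 ⊕ -3)) ⊕ ((2 ⊗ 8) ⊕ (-1 ⊕ 6))) = -3

Expand innermost to outermost. Recall ⊕ takes the minimum of its arguments and ⊗ takes their sum. Working out the expression (((7 ⊗ 6) ⊕ (8 ⊕ -3)) ⊕ ((2 ⊗ 8) ⊕ (-1 ⊕ 6))) gives -3.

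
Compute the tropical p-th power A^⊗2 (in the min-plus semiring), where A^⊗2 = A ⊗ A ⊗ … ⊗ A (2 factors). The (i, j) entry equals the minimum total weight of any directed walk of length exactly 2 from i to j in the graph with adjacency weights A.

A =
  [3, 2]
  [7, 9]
A^⊗2 =
  [6, 5]
  [10, 9]

Each entry (A^⊗2)_ij equals the minimum over all length-2 walks i = v_0 → v_1 → … → v_2 = j of Σ_t A[v_t][v_{t+1}]. For example, for (i, j) = (0, 1) we minimise over 2 possible intermediate vertex sequences; the minimum is 5, attained along the walk 0 → 0 → 1.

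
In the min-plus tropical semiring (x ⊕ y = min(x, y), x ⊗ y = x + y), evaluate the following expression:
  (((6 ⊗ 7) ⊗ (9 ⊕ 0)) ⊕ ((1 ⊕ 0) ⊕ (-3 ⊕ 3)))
(((6 ⊗ 7) ⊗ (9 ⊕ 0)) ⊕ ((1 ⊕ 0) ⊕ (-3 ⊕ 3))) = -3

Expand innermost to outermost. Recall ⊕ takes the minimum of its arguments and ⊗ takes their sum. Working out the expression (((6 ⊗ 7) ⊗ (9 ⊕ 0)) ⊕ ((1 ⊕ 0) ⊕ (-3 ⊕ 3))) gives -3.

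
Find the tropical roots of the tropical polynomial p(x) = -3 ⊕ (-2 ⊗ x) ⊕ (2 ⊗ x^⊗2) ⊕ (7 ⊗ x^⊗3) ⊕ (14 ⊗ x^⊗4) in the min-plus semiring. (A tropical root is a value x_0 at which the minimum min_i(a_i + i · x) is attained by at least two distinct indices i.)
Roots: {-7, -5, -4, -1}

Each tropical root is a break point of the lower envelope of the lines y = a_i + i · x (there are 5 lines, with slopes 0, 1, ..., 4). Only the lines that attain the minimum somewhere contribute to roots; other lines are dominated. Here the surviving (envelope) indices are i = 4, i = 3, i = 2, i = 1, i = 0.
Intersections between consecutive envelope lines give the roots: for adjacent envelope indices i < j the intersection is x = (a_i − a_j) / (j − i). Reading off the sorted break points: {-7, -5, -4, -1}.
Verification: at each break x_0, at least two indices attain the minimum of min_i(a_i + i · x_0).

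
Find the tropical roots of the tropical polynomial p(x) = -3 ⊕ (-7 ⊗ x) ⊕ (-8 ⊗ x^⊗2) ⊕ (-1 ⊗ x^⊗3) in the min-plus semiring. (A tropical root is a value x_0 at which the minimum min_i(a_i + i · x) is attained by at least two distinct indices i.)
Roots: {-7, 1, 4}

Each tropical root is a break point of the lower envelope of the lines y = a_i + i · x (there are 4 lines, with slopes 0, 1, ..., 3). Only the lines that attain the minimum somewhere contribute to roots; other lines are dominated. Here the surviving (envelope) indices are i = 3, i = 2, i = 1, i = 0.
Intersections between consecutive envelope lines give the roots: for adjacent envelope indices i < j the intersection is x = (a_i − a_j) / (j − i). Reading off the sorted break points: {-7, 1, 4}.
Verification: at each break x_0, at least two indices attain the minimum of min_i(a_i + i · x_0).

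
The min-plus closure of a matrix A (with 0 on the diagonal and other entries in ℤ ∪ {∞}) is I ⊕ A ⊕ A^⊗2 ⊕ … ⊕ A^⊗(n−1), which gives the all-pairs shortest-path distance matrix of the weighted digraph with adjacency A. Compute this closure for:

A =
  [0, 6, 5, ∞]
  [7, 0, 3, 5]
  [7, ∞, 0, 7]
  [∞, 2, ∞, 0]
Closure =
  [0, 6, 5, 11]
  [7, 0, 3, 5]
  [7, 9, 0, 7]
  [9, 2, 5, 0]

This is the Floyd-Warshall all-pairs shortest-path computation. For each intermediate vertex k = 0, 1, …, 3, update dist[i][j] ← min(dist[i][j], dist[i][k] + dist[k][j]). The final matrix gives, for each (i, j), the minimum total weight of any directed path from i to j (possibly empty when i = j).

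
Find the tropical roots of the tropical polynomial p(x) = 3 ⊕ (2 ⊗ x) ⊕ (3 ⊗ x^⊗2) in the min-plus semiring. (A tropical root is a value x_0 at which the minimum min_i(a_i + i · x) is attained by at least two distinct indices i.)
Roots: {-1, 1}

Each tropical root is a break point of the lower envelope of the lines y = a_i + i · x (there are 3 lines, with slopes 0, 1, ..., 2). Only the lines that attain the minimum somewhere contribute to roots; other lines are dominated. Here the surviving (envelope) indices are i = 2, i = 1, i = 0.
Intersections between consecutive envelope lines give the roots: for adjacent envelope indices i < j the intersection is x = (a_i − a_j) / (j − i). Reading off the sorted break points: {-1, 1}.
Verification: at each break x_0, at least two indices attain the minimum of min_i(a_i + i · x_0).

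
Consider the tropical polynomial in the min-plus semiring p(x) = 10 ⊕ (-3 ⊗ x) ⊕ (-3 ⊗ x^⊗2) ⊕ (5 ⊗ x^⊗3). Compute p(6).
p(6) = 3

A tropical monomial a ⊗ x^⊗i evaluates to a + i · x. Evaluating each term at x = 6:
  Term 0 contributes 10 + 0 · 6 = 10
  Term 1 contributes -3 + 1 · 6 = 3
  Term 2 contributes -3 + 2 · 6 = 9
  Term 3 contributes 5 + 3 · 6 = 23
p(6) = ⊕ of these = min[10, 3, 9, 23] = 3.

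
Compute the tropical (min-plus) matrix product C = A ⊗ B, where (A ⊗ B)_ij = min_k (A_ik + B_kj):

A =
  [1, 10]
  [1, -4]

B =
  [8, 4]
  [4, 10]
A ⊗ B =
  [9, 5]
  [0, 5]

Apply the min-plus product entry-by-entry:
  C[0][0] = min over k of (A[0][0] + B[0][0] = 1 + 8 = 9, A[0][1] + B[1][0] = 10 + 4 = 14) = 9 (attained at k = 0)
  C[0][1] = min over k of (A[0][0] + B[0][1] = 1 + 4 = 5, A[0][1] + B[1][1] = 10 + 10 = 20) = 5 (attained at k = 0)
  C[1][0] = min over k of (A[1][0] + B[0][0] = 1 + 8 = 9, A[1][1] + B[1][0] = -4 + 4 = 0) = 0 (attained at k = 1)
  C[1][1] = min over k of (A[1][0] + B[0][1] = 1 + 4 = 5, A[1][1] + B[1][1] = -4 + 10 = 6) = 5 (attained at k = 0)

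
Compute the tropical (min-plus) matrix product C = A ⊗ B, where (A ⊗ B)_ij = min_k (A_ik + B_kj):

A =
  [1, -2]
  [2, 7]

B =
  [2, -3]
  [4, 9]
A ⊗ B =
  [2, -2]
  [4, -1]

Apply the min-plus product entry-by-entry:
  C[0][0] = min over k of (A[0][0] + B[0][0] = 1 + 2 = 3, A[0][1] + B[1][0] = -2 + 4 = 2) = 2 (attained at k = 1)
  C[0][1] = min over k of (A[0][0] + B[0][1] = 1 + -3 = -2, A[0][1] + B[1][1] = -2 + 9 = 7) = -2 (attained at k = 0)
  C[1][0] = min over k of (A[1][0] + B[0][0] = 2 + 2 = 4, A[1][1] + B[1][0] = 7 + 4 = 11) = 4 (attained at k = 0)
  C[1][1] = min over k of (A[1][0] + B[0][1] = 2 + -3 = -1, A[1][1] + B[1][1] = 7 + 9 = 16) = -1 (attained at k = 0)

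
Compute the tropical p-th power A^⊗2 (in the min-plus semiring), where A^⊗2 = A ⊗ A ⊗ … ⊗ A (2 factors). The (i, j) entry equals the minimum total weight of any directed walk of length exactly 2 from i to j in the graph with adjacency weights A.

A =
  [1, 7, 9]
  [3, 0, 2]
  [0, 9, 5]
A^⊗2 =
  [2, 7, 9]
  [2, 0, 2]
  [1, 7, 9]

Each entry (A^⊗2)_ij equals the minimum over all length-2 walks i = v_0 → v_1 → … → v_2 = j of Σ_t A[v_t][v_{t+1}]. For example, for (i, j) = (0, 2) we minimise over 3 possible intermediate vertex sequences; the minimum is 9, attained along the walk 0 → 1 → 2.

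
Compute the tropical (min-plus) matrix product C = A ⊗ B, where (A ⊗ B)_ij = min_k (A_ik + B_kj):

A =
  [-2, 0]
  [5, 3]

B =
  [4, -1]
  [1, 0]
A ⊗ B =
  [1, -3]
  [4, 3]

Apply the min-plus product entry-by-entry:
  C[0][0] = min over k of (A[0][0] + B[0][0] = -2 + 4 = 2, A[0][1] + B[1][0] = 0 + 1 = 1) = 1 (attained at k = 1)
  C[0][1] = min over k of (A[0][0] + B[0][1] = -2 + -1 = -3, A[0][1] + B[1][1] = 0 + 0 = 0) = -3 (attained at k = 0)
  C[1][0] = min over k of (A[1][0] + B[0][0] = 5 + 4 = 9, A[1][1] + B[1][0] = 3 + 1 = 4) = 4 (attained at k = 1)
  C[1][1] = min over k of (A[1][0] + B[0][1] = 5 + -1 = 4, A[1][1] + B[1][1] = 3 + 0 = 3) = 3 (attained at k = 1)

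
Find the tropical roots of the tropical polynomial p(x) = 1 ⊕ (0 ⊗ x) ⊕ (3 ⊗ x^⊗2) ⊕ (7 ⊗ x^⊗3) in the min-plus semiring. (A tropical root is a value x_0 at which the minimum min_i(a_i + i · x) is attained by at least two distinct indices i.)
Roots: {-4, -3, 1}

Each tropical root is a break point of the lower envelope of the lines y = a_i + i · x (there are 4 lines, with slopes 0, 1, ..., 3). Only the lines that attain the minimum somewhere contribute to roots; other lines are dominated. Here the surviving (envelope) indices are i = 3, i = 2, i = 1, i = 0.
Intersections between consecutive envelope lines give the roots: for adjacent envelope indices i < j the intersection is x = (a_i − a_j) / (j − i). Reading off the sorted break points: {-4, -3, 1}.
Verification: at each break x_0, at least two indices attain the minimum of min_i(a_i + i · x_0).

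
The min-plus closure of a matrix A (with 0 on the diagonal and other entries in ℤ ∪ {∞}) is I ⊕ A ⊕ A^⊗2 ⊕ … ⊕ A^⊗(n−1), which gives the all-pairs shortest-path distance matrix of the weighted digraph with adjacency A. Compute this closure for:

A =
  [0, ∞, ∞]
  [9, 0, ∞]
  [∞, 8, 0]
Closure =
  [0, ∞, ∞]
  [9, 0, ∞]
  [17, 8, 0]

This is the Floyd-Warshall all-pairs shortest-path computation. For each intermediate vertex k = 0, 1, …, 2, update dist[i][j] ← min(dist[i][j], dist[i][k] + dist[k][j]). The final matrix gives, for each (i, j), the minimum total weight of any directed path from i to j (possibly empty when i = j).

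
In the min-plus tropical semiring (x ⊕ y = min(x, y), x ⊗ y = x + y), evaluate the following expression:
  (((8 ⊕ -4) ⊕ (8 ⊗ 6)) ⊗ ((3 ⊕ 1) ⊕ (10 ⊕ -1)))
(((8 ⊕ -4) ⊕ (8 ⊗ 6)) ⊗ ((3 ⊕ 1) ⊕ (10 ⊕ -1))) = -5

Expand innermost to outermost. Recall ⊕ takes the minimum of its arguments and ⊗ takes their sum. Working out the expression (((8 ⊕ -4) ⊕ (8 ⊗ 6)) ⊗ ((3 ⊕ 1) ⊕ (10 ⊕ -1))) gives -5.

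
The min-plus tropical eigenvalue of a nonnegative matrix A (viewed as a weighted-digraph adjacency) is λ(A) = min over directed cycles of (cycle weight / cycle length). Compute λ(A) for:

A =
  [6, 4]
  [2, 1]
λ(A) = 1

Enumerate directed cycles and compute their means (weight / length). Sample:
  cycle 0 → 0: weight = 6, length = 1, mean = 6/1 ≈ 6.000
  cycle 1 → 1: weight = 1, length = 1, mean = 1/1 ≈ 1.000
  cycle 0 → 1 → 0: weight = 6, length = 2, mean = 6/2 ≈ 3.000
  cycle 1 → 0 → 1: weight = 6, length = 2, mean = 6/2 ≈ 3.000
Minimum mean = 1.000, attained e.g. along the cycle 1 → 1 with weight 1 and length 1. So λ(A) = 1/1 = 1.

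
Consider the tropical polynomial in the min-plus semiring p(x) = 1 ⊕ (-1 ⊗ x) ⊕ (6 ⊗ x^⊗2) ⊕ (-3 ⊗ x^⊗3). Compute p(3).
p(3) = 1

A tropical monomial a ⊗ x^⊗i evaluates to a + i · x. Evaluating each term at x = 3:
  Term 0 contributes 1 + 0 · 3 = 1
  Term 1 contributes -1 + 1 · 3 = 2
  Term 2 contributes 6 + 2 · 3 = 12
  Term 3 contributes -3 + 3 · 3 = 6
p(3) = ⊕ of these = min[1, 2, 12, 6] = 1.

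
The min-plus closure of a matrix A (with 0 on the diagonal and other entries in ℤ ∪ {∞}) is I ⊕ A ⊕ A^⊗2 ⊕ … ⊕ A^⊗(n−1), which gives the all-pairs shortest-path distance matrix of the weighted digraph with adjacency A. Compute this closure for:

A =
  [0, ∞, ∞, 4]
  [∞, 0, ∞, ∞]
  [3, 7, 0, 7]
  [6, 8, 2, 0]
Closure =
  [0, 12, 6, 4]
  [∞, 0, ∞, ∞]
  [3, 7, 0, 7]
  [5, 8, 2, 0]

This is the Floyd-Warshall all-pairs shortest-path computation. For each intermediate vertex k = 0, 1, …, 3, update dist[i][j] ← min(dist[i][j], dist[i][k] + dist[k][j]). The final matrix gives, for each (i, j), the minimum total weight of any directed path from i to j (possibly empty when i = j).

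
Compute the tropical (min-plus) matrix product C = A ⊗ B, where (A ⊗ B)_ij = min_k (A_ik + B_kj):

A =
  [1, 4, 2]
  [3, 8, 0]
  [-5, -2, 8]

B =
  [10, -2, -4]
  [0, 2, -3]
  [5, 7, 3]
A ⊗ B =
  [4, -1, -3]
  [5, 1, -1]
  [-2, -7, -9]

Apply the min-plus product entry-by-entry:
  C[0][0] = min over k of (A[0][0] + B[0][0] = 1 + 10 = 11, A[0][1] + B[1][0] = 4 + 0 = 4, A[0][2] + B[2][0] = 2 + 5 = 7) = 4 (attained at k = 1)
  C[0][1] = min over k of (A[0][0] + B[0][1] = 1 + -2 = -1, A[0][1] + B[1][1] = 4 + 2 = 6, A[0][2] + B[2][1] = 2 + 7 = 9) = -1 (attained at k = 0)
  C[0][2] = min over k of (A[0][0] + B[0][2] = 1 + -4 = -3, A[0][1] + B[1][2] = 4 + -3 = 1, A[0][2] + B[2][2] = 2 + 3 = 5) = -3 (attained at k = 0)
  C[1][0] = min over k of (A[1][0] + B[0][0] = 3 + 10 = 13, A[1][1] + B[1][0] = 8 + 0 = 8, A[1][2] + B[2][0] = 0 + 5 = 5) = 5 (attained at k = 2)
  C[1][1] = min over k of (A[1][0] + B[0][1] = 3 + -2 = 1, A[1][1] + B[1][1] = 8 + 2 = 10, A[1][2] + B[2][1] = 0 + 7 = 7) = 1 (attained at k = 0)
  C[1][2] = min over k of (A[1][0] + B[0][2] = 3 + -4 = -1, A[1][1] + B[1][2] = 8 + -3 = 5, A[1][2] + B[2][2] = 0 + 3 = 3) = -1 (attained at k = 0)
  C[2][0] = min over k of (A[2][0] + B[0][0] = -5 + 10 = 5, A[2][1] + B[1][0] = -2 + 0 = -2, A[2][2] + B[2][0] = 8 + 5 = 13) = -2 (attained at k = 1)
  C[2][1] = min over k of (A[2][0] + B[0][1] = -5 + -2 = -7, A[2][1] + B[1][1] = -2 + 2 = 0, A[2][2] + B[2][1] = 8 + 7 = 15) = -7 (attained at k = 0)
  C[2][2] = min over k of (A[2][0] + B[0][2] = -5 + -4 = -9, A[2][1] + B[1][2] = -2 + -3 = -5, A[2][2] + B[2][2] = 8 + 3 = 11) = -9 (attained at k = 0)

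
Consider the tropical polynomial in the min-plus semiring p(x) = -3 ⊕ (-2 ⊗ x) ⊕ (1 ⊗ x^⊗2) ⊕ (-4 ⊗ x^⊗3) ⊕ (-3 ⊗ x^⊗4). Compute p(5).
p(5) = -3

A tropical monomial a ⊗ x^⊗i evaluates to a + i · x. Evaluating each term at x = 5:
  Term 0 contributes -3 + 0 · 5 = -3
  Term 1 contributes -2 + 1 · 5 = 3
  Term 2 contributes 1 + 2 · 5 = 11
  Term 3 contributes -4 + 3 · 5 = 11
  Term 4 contributes -3 + 4 · 5 = 17
p(5) = ⊕ of these = min[-3, 3, 11, 11, 17] = -3.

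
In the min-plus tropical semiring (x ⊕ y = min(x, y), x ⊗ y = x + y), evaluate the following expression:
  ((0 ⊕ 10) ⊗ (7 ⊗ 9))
((0 ⊕ 10) ⊗ (7 ⊗ 9)) = 16

Expand innermost to outermost. Recall ⊕ takes the minimum of its arguments and ⊗ takes their sum. Working out the expression ((0 ⊕ 10) ⊗ (7 ⊗ 9)) gives 16.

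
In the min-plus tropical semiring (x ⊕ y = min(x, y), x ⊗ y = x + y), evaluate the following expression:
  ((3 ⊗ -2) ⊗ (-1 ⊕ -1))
((3 ⊗ -2) ⊗ (-1 ⊕ -1)) = 0

Expand innermost to outermost. Recall ⊕ takes the minimum of its arguments and ⊗ takes their sum. Working out the expression ((3 ⊗ -2) ⊗ (-1 ⊕ -1)) gives 0.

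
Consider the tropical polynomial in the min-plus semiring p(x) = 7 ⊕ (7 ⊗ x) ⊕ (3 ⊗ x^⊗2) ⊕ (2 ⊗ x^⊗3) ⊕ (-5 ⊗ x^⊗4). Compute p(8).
p(8) = 7

A tropical monomial a ⊗ x^⊗i evaluates to a + i · x. Evaluating each term at x = 8:
  Term 0 contributes 7 + 0 · 8 = 7
  Term 1 contributes 7 + 1 · 8 = 15
  Term 2 contributes 3 + 2 · 8 = 19
  Term 3 contributes 2 + 3 · 8 = 26
  Term 4 contributes -5 + 4 · 8 = 27
p(8) = ⊕ of these = min[7, 15, 19, 26, 27] = 7.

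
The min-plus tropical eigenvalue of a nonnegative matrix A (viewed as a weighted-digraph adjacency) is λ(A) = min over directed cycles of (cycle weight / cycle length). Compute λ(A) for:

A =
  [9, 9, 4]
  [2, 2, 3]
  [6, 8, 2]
λ(A) = 2

Enumerate directed cycles and compute their means (weight / length). Sample:
  cycle 0 → 0: weight = 9, length = 1, mean = 9/1 ≈ 9.000
  cycle 1 → 1: weight = 2, length = 1, mean = 2/1 ≈ 2.000
  cycle 2 → 2: weight = 2, length = 1, mean = 2/1 ≈ 2.000
  cycle 0 → 1 → 0: weight = 11, length = 2, mean = 11/2 ≈ 5.500
  cycle 0 → 2 → 0: weight = 10, length = 2, mean = 10/2 ≈ 5.000
  cycle 1 → 0 → 1: weight = 11, length = 2, mean = 11/2 ≈ 5.500
Minimum mean = 2.000, attained e.g. along the cycle 1 → 1 with weight 2 and length 1. So λ(A) = 2/1 = 2.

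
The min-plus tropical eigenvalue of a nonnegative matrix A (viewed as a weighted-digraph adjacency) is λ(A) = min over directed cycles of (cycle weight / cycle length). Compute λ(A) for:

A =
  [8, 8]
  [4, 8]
λ(A) = 6

Enumerate directed cycles and compute their means (weight / length). Sample:
  cycle 0 → 0: weight = 8, length = 1, mean = 8/1 ≈ 8.000
  cycle 1 → 1: weight = 8, length = 1, mean = 8/1 ≈ 8.000
  cycle 0 → 1 → 0: weight = 12, length = 2, mean = 12/2 ≈ 6.000
  cycle 1 → 0 → 1: weight = 12, length = 2, mean = 12/2 ≈ 6.000
Minimum mean = 6.000, attained e.g. along the cycle 0 → 1 → 0 with weight 12 and length 2. So λ(A) = 12/2 = 6.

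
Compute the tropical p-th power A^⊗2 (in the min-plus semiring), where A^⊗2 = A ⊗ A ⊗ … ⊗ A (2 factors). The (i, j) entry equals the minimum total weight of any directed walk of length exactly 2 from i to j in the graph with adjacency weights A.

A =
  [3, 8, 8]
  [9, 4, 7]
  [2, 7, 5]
A^⊗2 =
  [6, 11, 11]
  [9, 8, 11]
  [5, 10, 10]

Each entry (A^⊗2)_ij equals the minimum over all length-2 walks i = v_0 → v_1 → … → v_2 = j of Σ_t A[v_t][v_{t+1}]. For example, for (i, j) = (0, 2) we minimise over 3 possible intermediate vertex sequences; the minimum is 11, attained along the walk 0 → 0 → 2.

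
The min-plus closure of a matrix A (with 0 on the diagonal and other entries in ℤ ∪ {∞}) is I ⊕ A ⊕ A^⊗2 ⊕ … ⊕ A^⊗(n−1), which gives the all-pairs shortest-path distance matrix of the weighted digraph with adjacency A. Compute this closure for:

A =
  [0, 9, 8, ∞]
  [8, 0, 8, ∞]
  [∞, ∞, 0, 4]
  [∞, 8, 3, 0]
Closure =
  [0, 9, 8, 12]
  [8, 0, 8, 12]
  [20, 12, 0, 4]
  [16, 8, 3, 0]

This is the Floyd-Warshall all-pairs shortest-path computation. For each intermediate vertex k = 0, 1, …, 3, update dist[i][j] ← min(dist[i][j], dist[i][k] + dist[k][j]). The final matrix gives, for each (i, j), the minimum total weight of any directed path from i to j (possibly empty when i = j).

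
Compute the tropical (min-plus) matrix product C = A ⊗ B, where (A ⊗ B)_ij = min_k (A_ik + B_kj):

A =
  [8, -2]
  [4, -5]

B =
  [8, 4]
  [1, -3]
A ⊗ B =
  [-1, -5]
  [-4, -8]

Apply the min-plus product entry-by-entry:
  C[0][0] = min over k of (A[0][0] + B[0][0] = 8 + 8 = 16, A[0][1] + B[1][0] = -2 + 1 = -1) = -1 (attained at k = 1)
  C[0][1] = min over k of (A[0][0] + B[0][1] = 8 + 4 = 12, A[0][1] + B[1][1] = -2 + -3 = -5) = -5 (attained at k = 1)
  C[1][0] = min over k of (A[1][0] + B[0][0] = 4 + 8 = 12, A[1][1] + B[1][0] = -5 + 1 = -4) = -4 (attained at k = 1)
  C[1][1] = min over k of (A[1][0] + B[0][1] = 4 + 4 = 8, A[1][1] + B[1][1] = -5 + -3 = -8) = -8 (attained at k = 1)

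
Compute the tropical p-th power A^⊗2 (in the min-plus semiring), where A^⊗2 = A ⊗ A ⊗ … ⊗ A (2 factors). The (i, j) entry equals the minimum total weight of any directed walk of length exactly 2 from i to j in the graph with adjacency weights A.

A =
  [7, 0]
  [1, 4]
A^⊗2 =
  [1, 4]
  [5, 1]

Each entry (A^⊗2)_ij equals the minimum over all length-2 walks i = v_0 → v_1 → … → v_2 = j of Σ_t A[v_t][v_{t+1}]. For example, for (i, j) = (0, 1) we minimise over 2 possible intermediate vertex sequences; the minimum is 4, attained along the walk 0 → 1 → 1.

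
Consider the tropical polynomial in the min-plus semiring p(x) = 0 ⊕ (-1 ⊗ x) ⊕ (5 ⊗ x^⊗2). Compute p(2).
p(2) = 0

A tropical monomial a ⊗ x^⊗i evaluates to a + i · x. Evaluating each term at x = 2:
  Term 0 contributes 0 + 0 · 2 = 0
  Term 1 contributes -1 + 1 · 2 = 1
  Term 2 contributes 5 + 2 · 2 = 9
p(2) = ⊕ of these = min[0, 1, 9] = 0.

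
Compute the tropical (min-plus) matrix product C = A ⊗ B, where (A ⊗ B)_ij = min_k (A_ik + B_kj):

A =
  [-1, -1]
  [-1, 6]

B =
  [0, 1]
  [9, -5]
A ⊗ B =
  [-1, -6]
  [-1, 0]

Apply the min-plus product entry-by-entry:
  C[0][0] = min over k of (A[0][0] + B[0][0] = -1 + 0 = -1, A[0][1] + B[1][0] = -1 + 9 = 8) = -1 (attained at k = 0)
  C[0][1] = min over k of (A[0][0] + B[0][1] = -1 + 1 = 0, A[0][1] + B[1][1] = -1 + -5 = -6) = -6 (attained at k = 1)
  C[1][0] = min over k of (A[1][0] + B[0][0] = -1 + 0 = -1, A[1][1] + B[1][0] = 6 + 9 = 15) = -1 (attained at k = 0)
  C[1][1] = min over k of (A[1][0] + B[0][1] = -1 + 1 = 0, A[1][1] + B[1][1] = 6 + -5 = 1) = 0 (attained at k = 0)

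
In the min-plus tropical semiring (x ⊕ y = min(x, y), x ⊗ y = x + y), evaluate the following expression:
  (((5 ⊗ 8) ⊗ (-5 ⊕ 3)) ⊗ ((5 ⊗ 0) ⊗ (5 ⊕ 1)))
(((5 ⊗ 8) ⊗ (-5 ⊕ 3)) ⊗ ((5 ⊗ 0) ⊗ (5 ⊕ 1))) = 14

Expand innermost to outermost. Recall ⊕ takes the minimum of its arguments and ⊗ takes their sum. Working out the expression (((5 ⊗ 8) ⊗ (-5 ⊕ 3)) ⊗ ((5 ⊗ 0) ⊗ (5 ⊕ 1))) gives 14.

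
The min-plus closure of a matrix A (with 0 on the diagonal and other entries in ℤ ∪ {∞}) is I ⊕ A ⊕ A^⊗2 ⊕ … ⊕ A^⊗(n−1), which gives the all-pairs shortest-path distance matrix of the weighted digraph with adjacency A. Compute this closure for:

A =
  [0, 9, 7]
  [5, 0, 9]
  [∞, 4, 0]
Closure =
  [0, 9, 7]
  [5, 0, 9]
  [9, 4, 0]

This is the Floyd-Warshall all-pairs shortest-path computation. For each intermediate vertex k = 0, 1, …, 2, update dist[i][j] ← min(dist[i][j], dist[i][k] + dist[k][j]). The final matrix gives, for each (i, j), the minimum total weight of any directed path from i to j (possibly empty when i = j).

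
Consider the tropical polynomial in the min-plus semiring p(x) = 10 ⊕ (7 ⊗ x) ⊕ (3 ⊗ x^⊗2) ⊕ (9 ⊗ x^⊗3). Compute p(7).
p(7) = 10

A tropical monomial a ⊗ x^⊗i evaluates to a + i · x. Evaluating each term at x = 7:
  Term 0 contributes 10 + 0 · 7 = 10
  Term 1 contributes 7 + 1 · 7 = 14
  Term 2 contributes 3 + 2 · 7 = 17
  Term 3 contributes 9 + 3 · 7 = 30
p(7) = ⊕ of these = min[10, 14, 17, 30] = 10.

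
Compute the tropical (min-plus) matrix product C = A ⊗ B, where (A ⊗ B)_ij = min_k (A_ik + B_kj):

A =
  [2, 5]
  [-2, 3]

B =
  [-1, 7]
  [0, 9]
A ⊗ B =
  [1, 9]
  [-3, 5]

Apply the min-plus product entry-by-entry:
  C[0][0] = min over k of (A[0][0] + B[0][0] = 2 + -1 = 1, A[0][1] + B[1][0] = 5 + 0 = 5) = 1 (attained at k = 0)
  C[0][1] = min over k of (A[0][0] + B[0][1] = 2 + 7 = 9, A[0][1] + B[1][1] = 5 + 9 = 14) = 9 (attained at k = 0)
  C[1][0] = min over k of (A[1][0] + B[0][0] = -2 + -1 = -3, A[1][1] + B[1][0] = 3 + 0 = 3) = -3 (attained at k = 0)
  C[1][1] = min over k of (A[1][0] + B[0][1] = -2 + 7 = 5, A[1][1] + B[1][1] = 3 + 9 = 12) = 5 (attained at k = 0)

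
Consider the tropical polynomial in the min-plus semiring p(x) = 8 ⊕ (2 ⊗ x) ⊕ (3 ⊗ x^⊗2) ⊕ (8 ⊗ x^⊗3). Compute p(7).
p(7) = 8

A tropical monomial a ⊗ x^⊗i evaluates to a + i · x. Evaluating each term at x = 7:
  Term 0 contributes 8 + 0 · 7 = 8
  Term 1 contributes 2 + 1 · 7 = 9
  Term 2 contributes 3 + 2 · 7 = 17
  Term 3 contributes 8 + 3 · 7 = 29
p(7) = ⊕ of these = min[8, 9, 17, 29] = 8.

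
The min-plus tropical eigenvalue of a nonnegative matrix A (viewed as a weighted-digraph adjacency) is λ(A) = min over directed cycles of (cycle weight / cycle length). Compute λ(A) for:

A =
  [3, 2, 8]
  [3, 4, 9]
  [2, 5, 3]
λ(A) = 5/2

Enumerate directed cycles and compute their means (weight / length). Sample:
  cycle 0 → 0: weight = 3, length = 1, mean = 3/1 ≈ 3.000
  cycle 1 → 1: weight = 4, length = 1, mean = 4/1 ≈ 4.000
  cycle 2 → 2: weight = 3, length = 1, mean = 3/1 ≈ 3.000
  cycle 0 → 1 → 0: weight = 5, length = 2, mean = 5/2 ≈ 2.500
  cycle 0 → 2 → 0: weight = 10, length = 2, mean = 10/2 ≈ 5.000
  cycle 1 → 0 → 1: weight = 5, length = 2, mean = 5/2 ≈ 2.500
Minimum mean = 2.500, attained e.g. along the cycle 0 → 1 → 0 with weight 5 and length 2. So λ(A) = 5/2 = 5/2.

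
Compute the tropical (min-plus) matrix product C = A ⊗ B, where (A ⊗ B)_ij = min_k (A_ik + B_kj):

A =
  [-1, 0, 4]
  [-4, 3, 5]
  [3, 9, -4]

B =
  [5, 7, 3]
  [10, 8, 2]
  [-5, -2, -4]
A ⊗ B =
  [-1, 2, 0]
  [0, 3, -1]
  [-9, -6, -8]

Apply the min-plus product entry-by-entry:
  C[0][0] = min over k of (A[0][0] + B[0][0] = -1 + 5 = 4, A[0][1] + B[1][0] = 0 + 10 = 10, A[0][2] + B[2][0] = 4 + -5 = -1) = -1 (attained at k = 2)
  C[0][1] = min over k of (A[0][0] + B[0][1] = -1 + 7 = 6, A[0][1] + B[1][1] = 0 + 8 = 8, A[0][2] + B[2][1] = 4 + -2 = 2) = 2 (attained at k = 2)
  C[0][2] = min over k of (A[0][0] + B[0][2] = -1 + 3 = 2, A[0][1] + B[1][2] = 0 + 2 = 2, A[0][2] + B[2][2] = 4 + -4 = 0) = 0 (attained at k = 2)
  C[1][0] = min over k of (A[1][0] + B[0][0] = -4 + 5 = 1, A[1][1] + B[1][0] = 3 + 10 = 13, A[1][2] + B[2][0] = 5 + -5 = 0) = 0 (attained at k = 2)
  C[1][1] = min over k of (A[1][0] + B[0][1] = -4 + 7 = 3, A[1][1] + B[1][1] = 3 + 8 = 11, A[1][2] + B[2][1] = 5 + -2 = 3) = 3 (attained at k = 0)
  C[1][2] = min over k of (A[1][0] + B[0][2] = -4 + 3 = -1, A[1][1] + B[1][2] = 3 + 2 = 5, A[1][2] + B[2][2] = 5 + -4 = 1) = -1 (attained at k = 0)
  C[2][0] = min over k of (A[2][0] + B[0][0] = 3 + 5 = 8, A[2][1] + B[1][0] = 9 + 10 = 19, A[2][2] + B[2][0] = -4 + -5 = -9) = -9 (attained at k = 2)
  C[2][1] = min over k of (A[2][0] + B[0][1] = 3 + 7 = 10, A[2][1] + B[1][1] = 9 + 8 = 17, A[2][2] + B[2][1] = -4 + -2 = -6) = -6 (attained at k = 2)
  C[2][2] = min over k of (A[2][0] + B[0][2] = 3 + 3 = 6, A[2][1] + B[1][2] = 9 + 2 = 11, A[2][2] + B[2][2] = -4 + -4 = -8) = -8 (attained at k = 2)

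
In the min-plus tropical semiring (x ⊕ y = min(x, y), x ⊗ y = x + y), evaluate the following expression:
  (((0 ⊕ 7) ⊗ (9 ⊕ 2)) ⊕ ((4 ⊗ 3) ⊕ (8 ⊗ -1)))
(((0 ⊕ 7) ⊗ (9 ⊕ 2)) ⊕ ((4 ⊗ 3) ⊕ (8 ⊗ -1))) = 2

Expand innermost to outermost. Recall ⊕ takes the minimum of its arguments and ⊗ takes their sum. Working out the expression (((0 ⊕ 7) ⊗ (9 ⊕ 2)) ⊕ ((4 ⊗ 3) ⊕ (8 ⊗ -1))) gives 2.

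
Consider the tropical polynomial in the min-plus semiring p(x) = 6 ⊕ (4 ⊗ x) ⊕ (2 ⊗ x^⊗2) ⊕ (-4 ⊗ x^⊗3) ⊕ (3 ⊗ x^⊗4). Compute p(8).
p(8) = 6

A tropical monomial a ⊗ x^⊗i evaluates to a + i · x. Evaluating each term at x = 8:
  Term 0 contributes 6 + 0 · 8 = 6
  Term 1 contributes 4 + 1 · 8 = 12
  Term 2 contributes 2 + 2 · 8 = 18
  Term 3 contributes -4 + 3 · 8 = 20
  Term 4 contributes 3 + 4 · 8 = 35
p(8) = ⊕ of these = min[6, 12, 18, 20, 35] = 6.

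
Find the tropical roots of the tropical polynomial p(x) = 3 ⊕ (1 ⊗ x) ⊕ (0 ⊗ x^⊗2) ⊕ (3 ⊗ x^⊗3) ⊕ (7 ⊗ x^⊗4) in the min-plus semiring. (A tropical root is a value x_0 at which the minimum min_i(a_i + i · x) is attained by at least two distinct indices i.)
Roots: {-4, -3, 1, 2}

Each tropical root is a break point of the lower envelope of the lines y = a_i + i · x (there are 5 lines, with slopes 0, 1, ..., 4). Only the lines that attain the minimum somewhere contribute to roots; other lines are dominated. Here the surviving (envelope) indices are i = 4, i = 3, i = 2, i = 1, i = 0.
Intersections between consecutive envelope lines give the roots: for adjacent envelope indices i < j the intersection is x = (a_i − a_j) / (j − i). Reading off the sorted break points: {-4, -3, 1, 2}.
Verification: at each break x_0, at least two indices attain the minimum of min_i(a_i + i · x_0).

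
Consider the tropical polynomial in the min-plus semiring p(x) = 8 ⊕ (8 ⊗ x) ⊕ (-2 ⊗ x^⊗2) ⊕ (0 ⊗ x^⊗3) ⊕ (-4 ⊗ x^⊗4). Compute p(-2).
p(-2) = -12

A tropical monomial a ⊗ x^⊗i evaluates to a + i · x. Evaluating each term at x = -2:
  Term 0 contributes 8 + 0 · -2 = 8
  Term 1 contributes 8 + 1 · -2 = 6
  Term 2 contributes -2 + 2 · -2 = -6
  Term 3 contributes 0 + 3 · -2 = -6
  Term 4 contributes -4 + 4 · -2 = -12
p(-2) = ⊕ of these = min[8, 6, -6, -6, -12] = -12.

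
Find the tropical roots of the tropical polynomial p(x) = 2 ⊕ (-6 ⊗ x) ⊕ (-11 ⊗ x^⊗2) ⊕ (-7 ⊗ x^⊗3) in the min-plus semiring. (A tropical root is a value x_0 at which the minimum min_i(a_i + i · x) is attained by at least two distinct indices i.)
Roots: {-4, 5, 8}

Each tropical root is a break point of the lower envelope of the lines y = a_i + i · x (there are 4 lines, with slopes 0, 1, ..., 3). Only the lines that attain the minimum somewhere contribute to roots; other lines are dominated. Here the surviving (envelope) indices are i = 3, i = 2, i = 1, i = 0.
Intersections between consecutive envelope lines give the roots: for adjacent envelope indices i < j the intersection is x = (a_i − a_j) / (j − i). Reading off the sorted break points: {-4, 5, 8}.
Verification: at each break x_0, at least two indices attain the minimum of min_i(a_i + i · x_0).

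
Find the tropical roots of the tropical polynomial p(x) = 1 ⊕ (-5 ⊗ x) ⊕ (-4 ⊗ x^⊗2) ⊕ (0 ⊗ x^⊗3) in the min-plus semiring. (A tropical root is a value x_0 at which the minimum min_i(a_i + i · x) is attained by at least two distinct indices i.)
Roots: {-4, -1, 6}

Each tropical root is a break point of the lower envelope of the lines y = a_i + i · x (there are 4 lines, with slopes 0, 1, ..., 3). Only the lines that attain the minimum somewhere contribute to roots; other lines are dominated. Here the surviving (envelope) indices are i = 3, i = 2, i = 1, i = 0.
Intersections between consecutive envelope lines give the roots: for adjacent envelope indices i < j the intersection is x = (a_i − a_j) / (j − i). Reading off the sorted break points: {-4, -1, 6}.
Verification: at each break x_0, at least two indices attain the minimum of min_i(a_i + i · x_0).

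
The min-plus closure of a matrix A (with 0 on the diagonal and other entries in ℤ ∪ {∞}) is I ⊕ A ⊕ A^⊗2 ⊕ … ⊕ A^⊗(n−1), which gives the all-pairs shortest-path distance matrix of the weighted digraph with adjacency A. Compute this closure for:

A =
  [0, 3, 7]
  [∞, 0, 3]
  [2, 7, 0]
Closure =
  [0, 3, 6]
  [5, 0, 3]
  [2, 5, 0]

This is the Floyd-Warshall all-pairs shortest-path computation. For each intermediate vertex k = 0, 1, …, 2, update dist[i][j] ← min(dist[i][j], dist[i][k] + dist[k][j]). The final matrix gives, for each (i, j), the minimum total weight of any directed path from i to j (possibly empty when i = j).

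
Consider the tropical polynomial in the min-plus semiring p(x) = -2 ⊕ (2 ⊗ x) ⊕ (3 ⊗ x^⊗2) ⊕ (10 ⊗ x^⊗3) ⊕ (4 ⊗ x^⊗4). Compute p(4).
p(4) = -2

A tropical monomial a ⊗ x^⊗i evaluates to a + i · x. Evaluating each term at x = 4:
  Term 0 contributes -2 + 0 · 4 = -2
  Term 1 contributes 2 + 1 · 4 = 6
  Term 2 contributes 3 + 2 · 4 = 11
  Term 3 contributes 10 + 3 · 4 = 22
  Term 4 contributes 4 + 4 · 4 = 20
p(4) = ⊕ of these = min[-2, 6, 11, 22, 20] = -2.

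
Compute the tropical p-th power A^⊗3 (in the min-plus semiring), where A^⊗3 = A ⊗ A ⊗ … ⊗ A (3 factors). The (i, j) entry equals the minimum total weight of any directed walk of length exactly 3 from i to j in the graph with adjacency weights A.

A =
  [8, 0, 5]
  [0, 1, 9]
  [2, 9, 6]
A^⊗3 =
  [1, 0, 5]
  [0, 1, 6]
  [2, 3, 11]

Each entry (A^⊗3)_ij equals the minimum over all length-3 walks i = v_0 → v_1 → … → v_3 = j of Σ_t A[v_t][v_{t+1}]. For example, for (i, j) = (0, 2) we minimise over 9 possible intermediate vertex sequences; the minimum is 5, attained along the walk 0 → 1 → 0 → 2.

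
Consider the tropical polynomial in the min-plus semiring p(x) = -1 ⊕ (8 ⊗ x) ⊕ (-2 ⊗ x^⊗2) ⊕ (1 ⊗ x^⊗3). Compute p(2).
p(2) = -1

A tropical monomial a ⊗ x^⊗i evaluates to a + i · x. Evaluating each term at x = 2:
  Term 0 contributes -1 + 0 · 2 = -1
  Term 1 contributes 8 + 1 · 2 = 10
  Term 2 contributes -2 + 2 · 2 = 2
  Term 3 contributes 1 + 3 · 2 = 7
p(2) = ⊕ of these = min[-1, 10, 2, 7] = -1.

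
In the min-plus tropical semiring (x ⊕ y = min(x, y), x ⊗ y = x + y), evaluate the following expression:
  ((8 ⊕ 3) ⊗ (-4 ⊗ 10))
((8 ⊕ 3) ⊗ (-4 ⊗ 10)) = 9

Expand innermost to outermost. Recall ⊕ takes the minimum of its arguments and ⊗ takes their sum. Working out the expression ((8 ⊕ 3) ⊗ (-4 ⊗ 10)) gives 9.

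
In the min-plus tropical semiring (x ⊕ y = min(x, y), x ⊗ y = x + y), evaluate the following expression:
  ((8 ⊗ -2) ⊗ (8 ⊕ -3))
((8 ⊗ -2) ⊗ (8 ⊕ -3)) = 3

Expand innermost to outermost. Recall ⊕ takes the minimum of its arguments and ⊗ takes their sum. Working out the expression ((8 ⊗ -2) ⊗ (8 ⊕ -3)) gives 3.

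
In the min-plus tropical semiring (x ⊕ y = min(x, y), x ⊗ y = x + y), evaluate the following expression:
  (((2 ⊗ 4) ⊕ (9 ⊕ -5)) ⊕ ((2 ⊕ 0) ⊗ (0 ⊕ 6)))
(((2 ⊗ 4) ⊕ (9 ⊕ -5)) ⊕ ((2 ⊕ 0) ⊗ (0 ⊕ 6))) = -5

Expand innermost to outermost. Recall ⊕ takes the minimum of its arguments and ⊗ takes their sum. Working out the expression (((2 ⊗ 4) ⊕ (9 ⊕ -5)) ⊕ ((2 ⊕ 0) ⊗ (0 ⊕ 6))) gives -5.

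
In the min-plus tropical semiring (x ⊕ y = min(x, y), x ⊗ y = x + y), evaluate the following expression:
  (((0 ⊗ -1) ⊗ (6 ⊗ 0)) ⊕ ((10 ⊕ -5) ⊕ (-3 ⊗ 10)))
(((0 ⊗ -1) ⊗ (6 ⊗ 0)) ⊕ ((10 ⊕ -5) ⊕ (-3 ⊗ 10))) = -5

Expand innermost to outermost. Recall ⊕ takes the minimum of its arguments and ⊗ takes their sum. Working out the expression (((0 ⊗ -1) ⊗ (6 ⊗ 0)) ⊕ ((10 ⊕ -5) ⊕ (-3 ⊗ 10))) gives -5.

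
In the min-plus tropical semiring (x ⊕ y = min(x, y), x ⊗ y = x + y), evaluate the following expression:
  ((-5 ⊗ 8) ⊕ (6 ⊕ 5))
((-5 ⊗ 8) ⊕ (6 ⊕ 5)) = 3

Expand innermost to outermost. Recall ⊕ takes the minimum of its arguments and ⊗ takes their sum. Working out the expression ((-5 ⊗ 8) ⊕ (6 ⊕ 5)) gives 3.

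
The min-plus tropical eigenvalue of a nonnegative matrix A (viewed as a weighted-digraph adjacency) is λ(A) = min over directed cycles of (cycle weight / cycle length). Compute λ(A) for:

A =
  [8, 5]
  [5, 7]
λ(A) = 5

Enumerate directed cycles and compute their means (weight / length). Sample:
  cycle 0 → 0: weight = 8, length = 1, mean = 8/1 ≈ 8.000
  cycle 1 → 1: weight = 7, length = 1, mean = 7/1 ≈ 7.000
  cycle 0 → 1 → 0: weight = 10, length = 2, mean = 10/2 ≈ 5.000
  cycle 1 → 0 → 1: weight = 10, length = 2, mean = 10/2 ≈ 5.000
Minimum mean = 5.000, attained e.g. along the cycle 0 → 1 → 0 with weight 10 and length 2. So λ(A) = 10/2 = 5.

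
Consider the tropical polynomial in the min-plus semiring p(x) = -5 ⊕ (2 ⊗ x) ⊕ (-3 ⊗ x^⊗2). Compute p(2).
p(2) = -5

A tropical monomial a ⊗ x^⊗i evaluates to a + i · x. Evaluating each term at x = 2:
  Term 0 contributes -5 + 0 · 2 = -5
  Term 1 contributes 2 + 1 · 2 = 4
  Term 2 contributes -3 + 2 · 2 = 1
p(2) = ⊕ of these = min[-5, 4, 1] = -5.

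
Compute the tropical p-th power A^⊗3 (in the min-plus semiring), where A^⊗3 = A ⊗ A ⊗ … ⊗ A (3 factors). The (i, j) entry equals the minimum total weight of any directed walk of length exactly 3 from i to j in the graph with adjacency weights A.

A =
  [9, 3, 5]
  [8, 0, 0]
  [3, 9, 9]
A^⊗3 =
  [6, 3, 3]
  [3, 0, 0]
  [11, 6, 6]

Each entry (A^⊗3)_ij equals the minimum over all length-3 walks i = v_0 → v_1 → … → v_3 = j of Σ_t A[v_t][v_{t+1}]. For example, for (i, j) = (0, 2) we minimise over 9 possible intermediate vertex sequences; the minimum is 3, attained along the walk 0 → 1 → 1 → 2.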